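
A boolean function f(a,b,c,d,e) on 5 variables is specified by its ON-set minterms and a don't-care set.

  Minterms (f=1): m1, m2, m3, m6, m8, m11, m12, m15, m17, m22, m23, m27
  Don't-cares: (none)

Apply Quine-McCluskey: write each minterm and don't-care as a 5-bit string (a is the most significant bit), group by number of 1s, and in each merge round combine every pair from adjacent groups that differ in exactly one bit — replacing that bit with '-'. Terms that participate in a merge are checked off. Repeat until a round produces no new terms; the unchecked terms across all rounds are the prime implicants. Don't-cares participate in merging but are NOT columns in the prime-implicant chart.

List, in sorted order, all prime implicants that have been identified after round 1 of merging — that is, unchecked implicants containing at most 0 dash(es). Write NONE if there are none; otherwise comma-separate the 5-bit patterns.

NONE

size-2^0 implicants → 00001(✓)  00010(✓)  00011(✓)  00110(✓)  01000(✓)  01011(✓)  01100(✓)  01111(✓)  10001(✓)  10110(✓)  10111(✓)  11011(✓)
size-2^1 implicants → -0001  -0110  -1011  0-011  00-10  000-1  0001-  01-00  01-11  1011-
Unchecked terms (primes): -0001, -0110, -1011, 0-011, 00-10, 000-1, 0001-, 01-00, 01-11, 1011-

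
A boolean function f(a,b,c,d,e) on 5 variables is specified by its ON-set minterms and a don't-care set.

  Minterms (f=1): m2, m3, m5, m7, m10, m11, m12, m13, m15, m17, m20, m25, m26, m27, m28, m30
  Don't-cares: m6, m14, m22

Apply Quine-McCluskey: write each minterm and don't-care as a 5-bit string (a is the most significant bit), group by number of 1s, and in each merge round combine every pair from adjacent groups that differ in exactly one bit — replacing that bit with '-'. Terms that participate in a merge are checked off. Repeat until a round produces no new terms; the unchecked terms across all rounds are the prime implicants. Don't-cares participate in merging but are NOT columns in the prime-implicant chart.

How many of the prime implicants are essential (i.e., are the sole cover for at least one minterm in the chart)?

4

Round 0: 00010✓ 00011✓ 00101✓ 00110✓ 00111✓ 01010✓ 01011✓ 01100✓ 01101✓ 01110✓ 01111✓ 10001✓ 10100✓ 10110✓ 11001✓ 11010✓ 11011✓ 11100✓ 11110✓
Round 1: -0110✓ -1010✓ -1011✓ -1100✓ -1110✓ 0-010✓ 0-011✓ 0-101✓ 0-110✓ 0-111✓ 00-10✓ 00-11✓ 0001-✓ 001-1✓ 0011-✓ 01-10✓ 01-11✓ 0101-✓ 011-0✓ 011-1✓ 0110-✓ 0111-✓ 1-001 1-100✓ 1-110✓ 101-0✓ 11-10✓ 110-1 1101-✓ 111-0✓
Round 2: --110 -1-10 -101- -11-0 0--10✓ 0--11✓ 0-01-✓ 0-1-1 0-11-✓ 00-1-✓ 01-1-✓ 011-- 1-1-0
Round 3: 0--1-
PIs = {--110, -1-10, -101-, -11-0, 0--1-, 0-1-1, 011--, 1-001, 1-1-0, 110-1}
Coverage chart:
  m2: 0--1- ←essential
  m3: 0--1- ←essential
  m5: 0-1-1 ←essential
  m7: 0--1-,0-1-1
  m10: -1-10,-101-,0--1-
  m11: -101-,0--1-
  m12: -11-0,011--
  m13: 0-1-1,011--
  m15: 0--1-,0-1-1,011--
  m17: 1-001 ←essential
  m20: 1-1-0 ←essential
  m25: 1-001,110-1
  m26: -1-10,-101-
  m27: -101-,110-1
  m28: -11-0,1-1-0
  m30: --110,-1-10,-11-0,1-1-0
Essential: 0--1-, 0-1-1, 1-001, 1-1-0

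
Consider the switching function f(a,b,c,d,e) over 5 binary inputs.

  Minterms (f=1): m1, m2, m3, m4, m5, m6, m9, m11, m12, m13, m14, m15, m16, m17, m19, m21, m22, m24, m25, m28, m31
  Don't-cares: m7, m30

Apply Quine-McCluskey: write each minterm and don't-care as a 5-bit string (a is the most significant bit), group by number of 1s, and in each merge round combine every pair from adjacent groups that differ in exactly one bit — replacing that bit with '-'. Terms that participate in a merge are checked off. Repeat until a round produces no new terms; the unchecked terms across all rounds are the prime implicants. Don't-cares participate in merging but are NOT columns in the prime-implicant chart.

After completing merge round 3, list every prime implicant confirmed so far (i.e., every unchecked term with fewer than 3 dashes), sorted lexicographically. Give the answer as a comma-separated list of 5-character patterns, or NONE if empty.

--001, --110, -0-01, -00-1, -11-0, -111-, 00-1-, 1-00-, 11-00

[col 0] 00001*, 00010*, 00011*, 00100*, 00101*, 00110*, 00111*, 01001*, 01011*, 01100*, 01101*, 01110*, 01111*, 10000*, 10001*, 10011*, 10101*, 10110*, 11000*, 11001*, 11100*, 11110*, 11111*
[col 1] -0001*, -0011*, -0101*, -0110*, -1001*, -1100*, -1110*, -1111*, 0-001*, 0-011*, 0-100*, 0-101*, 0-110*, 0-111*, 00-01*, 00-10*, 00-11*, 000-1*, 0001-*, 001-0*, 001-1*, 0010-*, 0011-*, 01-01*, 01-11*, 010-1*, 011-0*, 011-1*, 0110-*, 0111-*, 1-000*, 1-001*, 1-110*, 10-01*, 100-1*, 1000-*, 11-00, 1100-*, 111-0*, 1111-*
[col 2] --001, --110, -0-01, -00-1, -11-0, -111-, 0--01*, 0--11*, 0-0-1*, 0-1-0*, 0-1-1*, 0-10-*, 0-11-*, 00--1*, 00-1-, 001--*, 01--1*, 011--*, 1-00-
[col 3] 0---1, 0-1--
Prime implicants: --001, --110, -0-01, -00-1, -11-0, -111-, 0---1, 0-1--, 00-1-, 1-00-, 11-00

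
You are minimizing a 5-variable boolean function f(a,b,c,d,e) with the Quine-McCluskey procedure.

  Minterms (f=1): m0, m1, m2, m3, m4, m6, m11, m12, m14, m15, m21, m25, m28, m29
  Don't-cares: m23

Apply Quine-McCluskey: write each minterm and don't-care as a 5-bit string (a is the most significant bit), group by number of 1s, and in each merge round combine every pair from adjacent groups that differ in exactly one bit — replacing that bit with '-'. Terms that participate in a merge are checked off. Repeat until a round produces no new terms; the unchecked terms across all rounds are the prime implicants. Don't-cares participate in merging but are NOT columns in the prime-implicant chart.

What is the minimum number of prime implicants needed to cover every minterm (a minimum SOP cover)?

[col 0] 00000*, 00001*, 00010*, 00011*, 00100*, 00110*, 01011*, 01100*, 01110*, 01111*, 10101*, 10111*, 11001*, 11100*, 11101*
[col 1] -1100, 0-011, 0-100*, 0-110*, 00-00*, 00-10*, 000-0*, 000-1*, 0000-*, 0001-*, 001-0*, 01-11, 011-0*, 0111-, 1-101, 101-1, 11-01, 1110-
[col 2] 0-1-0, 00--0, 000--
Prime implicants: -1100, 0-011, 0-1-0, 00--0, 000--, 01-11, 0111-, 1-101, 101-1, 11-01, 1110-
PI chart (minterm → PIs covering it):
  0 | 00--0,000--
  1 | 000--  (sole → essential)
  2 | 00--0,000--
  3 | 0-011,000--
  4 | 0-1-0,00--0
  6 | 0-1-0,00--0
  11 | 0-011,01-11
  12 | -1100,0-1-0
  14 | 0-1-0,0111-
  15 | 01-11,0111-
  21 | 1-101,101-1
  25 | 11-01  (sole → essential)
  28 | -1100,1110-
  29 | 1-101,11-01,1110-
Essential prime implicants: 000--, 11-01
Petrick residual → -1100, 0-1-0, 01-11, 1-101
Minimum SOP uses 6 PIs: bcd'e' + a'ce' + a'b'c' + a'bde + acd'e + abd'e

6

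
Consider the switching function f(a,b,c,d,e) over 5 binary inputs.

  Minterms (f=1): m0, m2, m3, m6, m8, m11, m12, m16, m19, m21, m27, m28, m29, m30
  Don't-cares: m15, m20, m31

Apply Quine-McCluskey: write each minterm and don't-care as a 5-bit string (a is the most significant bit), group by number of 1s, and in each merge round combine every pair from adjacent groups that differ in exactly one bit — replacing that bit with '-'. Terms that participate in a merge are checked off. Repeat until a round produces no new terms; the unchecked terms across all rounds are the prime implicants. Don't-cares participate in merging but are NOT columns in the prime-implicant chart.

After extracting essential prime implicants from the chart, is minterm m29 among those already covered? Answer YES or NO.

YES

size-2^0 implicants → 00000(✓)  00010(✓)  00011(✓)  00110(✓)  01000(✓)  01011(✓)  01100(✓)  01111(✓)  10000(✓)  10011(✓)  10100(✓)  10101(✓)  11011(✓)  11100(✓)  11101(✓)  11110(✓)  11111(✓)
size-2^1 implicants → -0000  -0011(✓)  -1011(✓)  -1100  -1111(✓)  0-000  0-011(✓)  00-10  000-0  0001-  01-00  01-11(✓)  1-011(✓)  1-100(✓)  1-101(✓)  10-00  1010-(✓)  11-11(✓)  111-0(✓)  111-1(✓)  1110-(✓)  1111-(✓)
size-2^2 implicants → --011  -1-11  1-10-  111--
Unchecked terms (primes): --011, -0000, -1-11, -1100, 0-000, 00-10, 000-0, 0001-, 01-00, 1-10-, 10-00, 111--
Minterm coverage:
  m0 ⊆ -0000,0-000,000-0
  m2 ⊆ 00-10,000-0,0001-
  m3 ⊆ --011,0001-
  m6 ⊆ 00-10 [E]
  m8 ⊆ 0-000,01-00
  m11 ⊆ --011,-1-11
  m12 ⊆ -1100,01-00
  m16 ⊆ -0000,10-00
  m19 ⊆ --011 [E]
  m21 ⊆ 1-10- [E]
  m27 ⊆ --011,-1-11
  m28 ⊆ -1100,1-10-,111--
  m29 ⊆ 1-10-,111--
  m30 ⊆ 111-- [E]
E = {--011, 00-10, 1-10-, 111--}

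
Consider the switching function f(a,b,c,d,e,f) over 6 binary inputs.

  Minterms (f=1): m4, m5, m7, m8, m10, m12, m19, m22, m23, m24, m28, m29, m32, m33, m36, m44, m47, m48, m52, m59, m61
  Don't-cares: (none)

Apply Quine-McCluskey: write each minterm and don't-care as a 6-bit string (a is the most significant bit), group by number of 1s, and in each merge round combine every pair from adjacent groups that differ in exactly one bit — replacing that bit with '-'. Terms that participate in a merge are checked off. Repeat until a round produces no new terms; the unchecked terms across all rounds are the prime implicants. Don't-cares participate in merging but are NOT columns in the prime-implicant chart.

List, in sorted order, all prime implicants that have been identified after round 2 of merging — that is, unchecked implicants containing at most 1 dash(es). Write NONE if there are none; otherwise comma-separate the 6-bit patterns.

Round 0: 000100✓ 000101✓ 000111✓ 001000✓ 001010✓ 001100✓ 010011✓ 010110✓ 010111✓ 011000✓ 011100✓ 011101✓ 100000✓ 100001✓ 100100✓ 101100✓ 101111 110000✓ 110100✓ 111011 111101✓
Round 1: -00100✓ -01100✓ -11101 0-0111 0-1000✓ 0-1100✓ 00-100✓ 0001-1 00010- 001-00✓ 0010-0 010-11 01011- 011-00✓ 01110- 1-0000✓ 1-0100✓ 10-100✓ 100-00✓ 10000- 110-00✓
Round 2: -0-100 0-1-00 1-0-00
PIs = {-0-100, -11101, 0-0111, 0-1-00, 0001-1, 00010-, 0010-0, 010-11, 01011-, 01110-, 1-0-00, 10000-, 101111, 111011}

-11101, 0-0111, 0001-1, 00010-, 0010-0, 010-11, 01011-, 01110-, 10000-, 101111, 111011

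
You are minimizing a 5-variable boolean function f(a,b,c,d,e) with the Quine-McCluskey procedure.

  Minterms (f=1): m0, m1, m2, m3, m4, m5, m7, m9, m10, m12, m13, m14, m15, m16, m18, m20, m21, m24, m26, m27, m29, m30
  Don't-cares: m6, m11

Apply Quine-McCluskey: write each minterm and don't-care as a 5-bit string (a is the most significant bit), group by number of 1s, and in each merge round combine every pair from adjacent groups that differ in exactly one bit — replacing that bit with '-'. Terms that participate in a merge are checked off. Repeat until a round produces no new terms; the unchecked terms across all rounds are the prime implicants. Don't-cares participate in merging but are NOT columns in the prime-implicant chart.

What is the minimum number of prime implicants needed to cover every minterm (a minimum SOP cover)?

8

size-2^0 implicants → 00000(✓)  00001(✓)  00010(✓)  00011(✓)  00100(✓)  00101(✓)  00110(✓)  00111(✓)  01001(✓)  01010(✓)  01011(✓)  01100(✓)  01101(✓)  01110(✓)  01111(✓)  10000(✓)  10010(✓)  10100(✓)  10101(✓)  11000(✓)  11010(✓)  11011(✓)  11101(✓)  11110(✓)
size-2^1 implicants → -0000(✓)  -0010(✓)  -0100(✓)  -0101(✓)  -1010(✓)  -1011(✓)  -1101(✓)  -1110(✓)  0-001(✓)  0-010(✓)  0-011(✓)  0-100(✓)  0-101(✓)  0-110(✓)  0-111(✓)  00-00(✓)  00-01(✓)  00-10(✓)  00-11(✓)  000-0(✓)  000-1(✓)  0000-(✓)  0001-(✓)  001-0(✓)  001-1(✓)  0010-(✓)  0011-(✓)  01-01(✓)  01-10(✓)  01-11(✓)  010-1(✓)  0101-(✓)  011-0(✓)  011-1(✓)  0110-(✓)  0111-(✓)  1-000(✓)  1-010(✓)  1-101(✓)  10-00(✓)  100-0(✓)  1010-(✓)  11-10(✓)  110-0(✓)  1101-(✓)
size-2^2 implicants → --010  --101  -0-00  -00-0  -010-  -1-10  -101-  0--01(✓)  0--10(✓)  0--11(✓)  0-0-1(✓)  0-01-(✓)  0-1-0(✓)  0-1-1(✓)  0-10-(✓)  0-11-(✓)  00--0(✓)  00--1(✓)  00-0-(✓)  00-1-(✓)  000--(✓)  001--(✓)  01--1(✓)  01-1-(✓)  011--(✓)  1-0-0
size-2^3 implicants → 0---1  0--1-  0-1--  00---
Unchecked terms (primes): --010, --101, -0-00, -00-0, -010-, -1-10, -101-, 0---1, 0--1-, 0-1--, 00---, 1-0-0
Minterm coverage:
  m0 ⊆ -0-00,-00-0,00---
  m1 ⊆ 0---1,00---
  m2 ⊆ --010,-00-0,0--1-,00---
  m3 ⊆ 0---1,0--1-,00---
  m4 ⊆ -0-00,-010-,0-1--,00---
  m5 ⊆ --101,-010-,0---1,0-1--,00---
  m7 ⊆ 0---1,0--1-,0-1--,00---
  m9 ⊆ 0---1 [E]
  m10 ⊆ --010,-1-10,-101-,0--1-
  m12 ⊆ 0-1-- [E]
  m13 ⊆ --101,0---1,0-1--
  m14 ⊆ -1-10,0--1-,0-1--
  m15 ⊆ 0---1,0--1-,0-1--
  m16 ⊆ -0-00,-00-0,1-0-0
  m18 ⊆ --010,-00-0,1-0-0
  m20 ⊆ -0-00,-010-
  m21 ⊆ --101,-010-
  m24 ⊆ 1-0-0 [E]
  m26 ⊆ --010,-1-10,-101-,1-0-0
  m27 ⊆ -101- [E]
  m29 ⊆ --101 [E]
  m30 ⊆ -1-10 [E]
E = {--101, -1-10, -101-, 0---1, 0-1--, 1-0-0}
Petrick residual → --010, -0-00
Cover = c'de' + cd'e + b'd'e' + bde' + bc'd + a'e + a'c + ac'e'  |cover|=8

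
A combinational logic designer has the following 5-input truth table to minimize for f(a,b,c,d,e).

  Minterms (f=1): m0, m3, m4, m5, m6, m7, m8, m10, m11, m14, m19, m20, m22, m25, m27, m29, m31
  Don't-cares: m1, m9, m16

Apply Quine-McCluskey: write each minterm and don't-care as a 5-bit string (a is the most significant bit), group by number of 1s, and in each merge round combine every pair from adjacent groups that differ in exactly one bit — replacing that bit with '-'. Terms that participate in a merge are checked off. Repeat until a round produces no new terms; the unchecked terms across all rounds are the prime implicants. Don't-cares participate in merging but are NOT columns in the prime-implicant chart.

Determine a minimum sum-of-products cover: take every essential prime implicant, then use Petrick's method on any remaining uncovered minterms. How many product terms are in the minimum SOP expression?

6

size-2^0 implicants → 00000(✓)  00001(✓)  00011(✓)  00100(✓)  00101(✓)  00110(✓)  00111(✓)  01000(✓)  01001(✓)  01010(✓)  01011(✓)  01110(✓)  10000(✓)  10011(✓)  10100(✓)  10110(✓)  11001(✓)  11011(✓)  11101(✓)  11111(✓)
size-2^1 implicants → -0000(✓)  -0011(✓)  -0100(✓)  -0110(✓)  -1001(✓)  -1011(✓)  0-000(✓)  0-001(✓)  0-011(✓)  0-110  00-00(✓)  00-01(✓)  00-11(✓)  000-1(✓)  0000-(✓)  001-0(✓)  001-1(✓)  0010-(✓)  0011-(✓)  01-10  010-0(✓)  010-1(✓)  0100-(✓)  0101-(✓)  1-011(✓)  10-00(✓)  101-0(✓)  11-01(✓)  11-11(✓)  110-1(✓)  111-1(✓)
size-2^2 implicants → --011  -0-00  -01-0  -10-1  0-0-1  0-00-  00--1  00-0-  001--  010--  11--1
Unchecked terms (primes): --011, -0-00, -01-0, -10-1, 0-0-1, 0-00-, 0-110, 00--1, 00-0-, 001--, 01-10, 010--, 11--1
Minterm coverage:
  m0 ⊆ -0-00,0-00-,00-0-
  m3 ⊆ --011,0-0-1,00--1
  m4 ⊆ -0-00,-01-0,00-0-,001--
  m5 ⊆ 00--1,00-0-,001--
  m6 ⊆ -01-0,0-110,001--
  m7 ⊆ 00--1,001--
  m8 ⊆ 0-00-,010--
  m10 ⊆ 01-10,010--
  m11 ⊆ --011,-10-1,0-0-1,010--
  m14 ⊆ 0-110,01-10
  m19 ⊆ --011 [E]
  m20 ⊆ -0-00,-01-0
  m22 ⊆ -01-0 [E]
  m25 ⊆ -10-1,11--1
  m27 ⊆ --011,-10-1,11--1
  m29 ⊆ 11--1 [E]
  m31 ⊆ 11--1 [E]
E = {--011, -01-0, 11--1}
Petrick residual → 0-00-, 00--1, 01-10
Cover = c'de + b'ce' + a'c'd' + a'b'e + a'bde' + abe  |cover|=6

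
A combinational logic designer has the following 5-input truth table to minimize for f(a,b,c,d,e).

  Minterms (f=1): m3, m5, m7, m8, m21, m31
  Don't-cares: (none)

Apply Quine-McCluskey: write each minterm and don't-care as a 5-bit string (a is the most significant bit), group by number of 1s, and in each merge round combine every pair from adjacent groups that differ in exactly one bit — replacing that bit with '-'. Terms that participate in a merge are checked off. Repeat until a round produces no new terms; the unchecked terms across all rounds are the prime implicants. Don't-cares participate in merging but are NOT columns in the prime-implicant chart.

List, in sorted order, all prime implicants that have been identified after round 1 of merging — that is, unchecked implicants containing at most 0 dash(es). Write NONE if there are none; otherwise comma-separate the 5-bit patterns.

01000, 11111

size-2^0 implicants → 00011(✓)  00101(✓)  00111(✓)  01000  10101(✓)  11111
size-2^1 implicants → -0101  00-11  001-1
Unchecked terms (primes): -0101, 00-11, 001-1, 01000, 11111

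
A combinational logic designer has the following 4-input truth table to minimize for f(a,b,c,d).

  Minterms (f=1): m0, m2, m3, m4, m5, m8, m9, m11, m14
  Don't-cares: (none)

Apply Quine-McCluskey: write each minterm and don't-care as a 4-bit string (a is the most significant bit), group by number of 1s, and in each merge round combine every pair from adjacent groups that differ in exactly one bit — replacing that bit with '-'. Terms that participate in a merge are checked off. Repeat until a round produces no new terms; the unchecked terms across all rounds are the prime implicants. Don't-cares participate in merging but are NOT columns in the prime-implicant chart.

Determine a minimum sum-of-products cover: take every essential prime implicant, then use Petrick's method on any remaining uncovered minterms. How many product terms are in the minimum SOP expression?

5

size-2^0 implicants → 0000(✓)  0010(✓)  0011(✓)  0100(✓)  0101(✓)  1000(✓)  1001(✓)  1011(✓)  1110
size-2^1 implicants → -000  -011  0-00  00-0  001-  010-  10-1  100-
Unchecked terms (primes): -000, -011, 0-00, 00-0, 001-, 010-, 10-1, 100-, 1110
Minterm coverage:
  m0 ⊆ -000,0-00,00-0
  m2 ⊆ 00-0,001-
  m3 ⊆ -011,001-
  m4 ⊆ 0-00,010-
  m5 ⊆ 010- [E]
  m8 ⊆ -000,100-
  m9 ⊆ 10-1,100-
  m11 ⊆ -011,10-1
  m14 ⊆ 1110 [E]
E = {010-, 1110}
Petrick residual → -000, 001-, 10-1
Cover = b'c'd' + a'b'c + a'bc' + ab'd + abcd'  |cover|=5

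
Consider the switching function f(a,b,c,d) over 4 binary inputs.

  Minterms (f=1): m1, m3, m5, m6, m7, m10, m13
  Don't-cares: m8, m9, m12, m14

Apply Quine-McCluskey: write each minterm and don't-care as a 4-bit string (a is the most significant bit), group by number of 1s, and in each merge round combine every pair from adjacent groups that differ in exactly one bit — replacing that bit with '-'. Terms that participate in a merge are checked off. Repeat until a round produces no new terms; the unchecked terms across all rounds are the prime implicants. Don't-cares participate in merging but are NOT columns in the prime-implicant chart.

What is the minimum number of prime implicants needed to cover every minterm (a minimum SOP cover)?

size-2^0 implicants → 0001(✓)  0011(✓)  0101(✓)  0110(✓)  0111(✓)  1000(✓)  1001(✓)  1010(✓)  1100(✓)  1101(✓)  1110(✓)
size-2^1 implicants → -001(✓)  -101(✓)  -110  0-01(✓)  0-11(✓)  00-1(✓)  01-1(✓)  011-  1-00(✓)  1-01(✓)  1-10(✓)  10-0(✓)  100-(✓)  11-0(✓)  110-(✓)
size-2^2 implicants → --01  0--1  1--0  1-0-
Unchecked terms (primes): --01, -110, 0--1, 011-, 1--0, 1-0-
Minterm coverage:
  m1 ⊆ --01,0--1
  m3 ⊆ 0--1 [E]
  m5 ⊆ --01,0--1
  m6 ⊆ -110,011-
  m7 ⊆ 0--1,011-
  m10 ⊆ 1--0 [E]
  m13 ⊆ --01,1-0-
E = {0--1, 1--0}
Petrick residual → --01, -110
Cover = c'd + bcd' + a'd + ad'  |cover|=4

4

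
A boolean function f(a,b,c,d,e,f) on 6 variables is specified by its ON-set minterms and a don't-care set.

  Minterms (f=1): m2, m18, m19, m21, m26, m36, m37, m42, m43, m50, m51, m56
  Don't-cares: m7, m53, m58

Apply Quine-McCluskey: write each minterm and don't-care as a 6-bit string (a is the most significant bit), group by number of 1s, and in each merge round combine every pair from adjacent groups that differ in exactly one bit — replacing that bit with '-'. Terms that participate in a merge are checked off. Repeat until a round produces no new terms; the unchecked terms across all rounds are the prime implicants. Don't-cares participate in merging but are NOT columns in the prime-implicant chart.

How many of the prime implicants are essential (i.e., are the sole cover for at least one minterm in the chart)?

size-2^0 implicants → 000010(✓)  000111  010010(✓)  010011(✓)  010101(✓)  011010(✓)  100100(✓)  100101(✓)  101010(✓)  101011(✓)  110010(✓)  110011(✓)  110101(✓)  111000(✓)  111010(✓)
size-2^1 implicants → -10010(✓)  -10011(✓)  -10101  -11010(✓)  0-0010  01-010(✓)  01001-(✓)  1-0101  1-1010  10010-  10101-  11-010(✓)  11001-(✓)  1110-0
size-2^2 implicants → -1-010  -1001-
Unchecked terms (primes): -1-010, -1001-, -10101, 0-0010, 000111, 1-0101, 1-1010, 10010-, 10101-, 1110-0
Minterm coverage:
  m2 ⊆ 0-0010 [E]
  m18 ⊆ -1-010,-1001-,0-0010
  m19 ⊆ -1001- [E]
  m21 ⊆ -10101 [E]
  m26 ⊆ -1-010 [E]
  m36 ⊆ 10010- [E]
  m37 ⊆ 1-0101,10010-
  m42 ⊆ 1-1010,10101-
  m43 ⊆ 10101- [E]
  m50 ⊆ -1-010,-1001-
  m51 ⊆ -1001- [E]
  m56 ⊆ 1110-0 [E]
E = {-1-010, -1001-, -10101, 0-0010, 10010-, 10101-, 1110-0}

7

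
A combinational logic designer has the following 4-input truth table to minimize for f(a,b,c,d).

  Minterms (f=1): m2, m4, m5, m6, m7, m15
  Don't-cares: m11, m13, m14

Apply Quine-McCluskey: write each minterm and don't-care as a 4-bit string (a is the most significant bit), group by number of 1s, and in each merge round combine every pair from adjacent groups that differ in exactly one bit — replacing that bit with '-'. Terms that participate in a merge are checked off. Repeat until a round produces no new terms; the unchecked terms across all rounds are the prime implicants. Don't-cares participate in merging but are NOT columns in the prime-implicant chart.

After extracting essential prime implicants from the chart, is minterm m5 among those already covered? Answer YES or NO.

Round 0: 0010✓ 0100✓ 0101✓ 0110✓ 0111✓ 1011✓ 1101✓ 1110✓ 1111✓
Round 1: -101✓ -110✓ -111✓ 0-10 01-0✓ 01-1✓ 010-✓ 011-✓ 1-11 11-1✓ 111-✓
Round 2: -1-1 -11- 01--
PIs = {-1-1, -11-, 0-10, 01--, 1-11}
Coverage chart:
  m2: 0-10 ←essential
  m4: 01-- ←essential
  m5: -1-1,01--
  m6: -11-,0-10,01--
  m7: -1-1,-11-,01--
  m15: -1-1,-11-,1-11
Essential: 0-10, 01--

YES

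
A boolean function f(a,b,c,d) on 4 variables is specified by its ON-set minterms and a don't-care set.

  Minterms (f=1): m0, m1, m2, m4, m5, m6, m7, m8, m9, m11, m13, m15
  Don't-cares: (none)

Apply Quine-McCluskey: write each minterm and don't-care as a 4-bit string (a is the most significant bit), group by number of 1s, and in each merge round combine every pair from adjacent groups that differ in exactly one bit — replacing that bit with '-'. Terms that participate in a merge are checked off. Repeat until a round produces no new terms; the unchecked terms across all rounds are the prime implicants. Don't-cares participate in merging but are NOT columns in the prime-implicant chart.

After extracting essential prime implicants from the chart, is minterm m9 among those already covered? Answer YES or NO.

Round 0: 0000✓ 0001✓ 0010✓ 0100✓ 0101✓ 0110✓ 0111✓ 1000✓ 1001✓ 1011✓ 1101✓ 1111✓
Round 1: -000✓ -001✓ -101✓ -111✓ 0-00✓ 0-01✓ 0-10✓ 00-0✓ 000-✓ 01-0✓ 01-1✓ 010-✓ 011-✓ 1-01✓ 1-11✓ 10-1✓ 100-✓ 11-1✓
Round 2: --01 -00- -1-1 0--0 0-0- 01-- 1--1
PIs = {--01, -00-, -1-1, 0--0, 0-0-, 01--, 1--1}
Coverage chart:
  m0: -00-,0--0,0-0-
  m1: --01,-00-,0-0-
  m2: 0--0 ←essential
  m4: 0--0,0-0-,01--
  m5: --01,-1-1,0-0-,01--
  m6: 0--0,01--
  m7: -1-1,01--
  m8: -00- ←essential
  m9: --01,-00-,1--1
  m11: 1--1 ←essential
  m13: --01,-1-1,1--1
  m15: -1-1,1--1
Essential: -00-, 0--0, 1--1

YES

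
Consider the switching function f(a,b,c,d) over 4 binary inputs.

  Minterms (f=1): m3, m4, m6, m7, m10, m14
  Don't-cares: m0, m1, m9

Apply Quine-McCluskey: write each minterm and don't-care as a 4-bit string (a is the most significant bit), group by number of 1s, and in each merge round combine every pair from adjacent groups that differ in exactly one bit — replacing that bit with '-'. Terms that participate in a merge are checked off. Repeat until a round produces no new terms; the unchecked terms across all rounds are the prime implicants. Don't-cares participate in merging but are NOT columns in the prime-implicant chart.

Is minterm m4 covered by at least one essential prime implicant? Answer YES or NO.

NO

Round 0: 0000✓ 0001✓ 0011✓ 0100✓ 0110✓ 0111✓ 1001✓ 1010✓ 1110✓
Round 1: -001 -110 0-00 0-11 00-1 000- 01-0 011- 1-10
PIs = {-001, -110, 0-00, 0-11, 00-1, 000-, 01-0, 011-, 1-10}
Coverage chart:
  m3: 0-11,00-1
  m4: 0-00,01-0
  m6: -110,01-0,011-
  m7: 0-11,011-
  m10: 1-10 ←essential
  m14: -110,1-10
Essential: 1-10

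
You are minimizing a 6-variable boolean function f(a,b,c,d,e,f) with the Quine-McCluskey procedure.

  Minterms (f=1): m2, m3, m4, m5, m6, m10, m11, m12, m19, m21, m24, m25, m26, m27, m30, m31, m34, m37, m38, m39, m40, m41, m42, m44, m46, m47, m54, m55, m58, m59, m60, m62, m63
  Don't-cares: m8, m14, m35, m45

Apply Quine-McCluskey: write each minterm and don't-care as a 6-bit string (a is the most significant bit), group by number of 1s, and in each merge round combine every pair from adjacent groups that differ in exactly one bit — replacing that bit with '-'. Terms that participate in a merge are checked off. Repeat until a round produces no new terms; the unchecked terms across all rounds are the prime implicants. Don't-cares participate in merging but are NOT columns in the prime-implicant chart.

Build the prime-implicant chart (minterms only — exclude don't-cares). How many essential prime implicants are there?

7

[col 0] 000010*, 000011*, 000100*, 000101*, 000110*, 001000*, 001010*, 001011*, 001100*, 001110*, 010011*, 010101*, 011000*, 011001*, 011010*, 011011*, 011110*, 011111*, 100010*, 100011*, 100101*, 100110*, 100111*, 101000*, 101001*, 101010*, 101100*, 101101*, 101110*, 101111*, 110110*, 110111*, 111010*, 111011*, 111100*, 111110*, 111111*
[col 1] -00010*, -00011*, -00101, -00110*, -01000*, -01010*, -01100*, -01110*, -11010*, -11011*, -11110*, -11111*, 0-0011*, 0-0101, 0-1000*, 0-1010*, 0-1011*, 0-1110*, 00-010*, 00-011*, 00-100*, 00-110*, 000-10*, 00001-*, 0001-0*, 00010-, 001-00*, 001-10*, 0010-0*, 00101-*, 0011-0*, 01-011*, 011-10*, 011-11*, 0110-0*, 0110-1*, 01100-*, 01101-*, 01111-*, 1-0110*, 1-0111*, 1-1010*, 1-1100*, 1-1110*, 1-1111*, 10-010*, 10-101*, 10-110*, 10-111*, 100-10*, 100-11*, 10001-*, 1001-1*, 10011-*, 101-00*, 101-01*, 101-10*, 1010-0*, 10100-*, 1011-0*, 1011-1*, 10110-*, 10111-*, 11-110*, 11-111*, 11011-*, 111-10*, 111-11*, 11101-*, 1111-0*, 11111-*
[col 2] --1010*, --1110*, -0-010*, -0-110*, -00-10*, -0001-, -01-00*, -01-10*, -010-0*, -011-0*, -11-10*, -11-11*, -1101-*, -1111-*, 0--011, 0-1-10*, 0-10-0, 0-101-, 00--10*, 00-01-, 00-1-0, 001--0*, 011-1-*, 0110--, 1--110*, 1--111*, 1-011-*, 1-1-10*, 1-11-0, 1-111-*, 10--10*, 10-1-1, 10-11-*, 100-1-, 101--0*, 101-0-, 1011--, 11-11-*, 111-1-*
[col 3] --1-10, -0--10, -01--0, -11-1-, 1--11-
Prime implicants: --1-10, -0--10, -0001-, -00101, -01--0, -11-1-, 0--011, 0-0101, 0-10-0, 0-101-, 00-01-, 00-1-0, 00010-, 0110--, 1--11-, 1-11-0, 10-1-1, 100-1-, 101-0-, 1011--
PI chart (minterm → PIs covering it):
  2 | -0--10,-0001-,00-01-
  3 | -0001-,0--011,00-01-
  4 | 00-1-0,00010-
  5 | -00101,0-0101,00010-
  6 | -0--10,00-1-0
  10 | --1-10,-0--10,-01--0,0-10-0,0-101-,00-01-
  11 | 0--011,0-101-,00-01-
  12 | -01--0,00-1-0
  19 | 0--011  (sole → essential)
  21 | 0-0101  (sole → essential)
  24 | 0-10-0,0110--
  25 | 0110--  (sole → essential)
  26 | --1-10,-11-1-,0-10-0,0-101-,0110--
  27 | -11-1-,0--011,0-101-,0110--
  30 | --1-10,-11-1-
  31 | -11-1-  (sole → essential)
  34 | -0--10,-0001-,100-1-
  37 | -00101,10-1-1
  38 | -0--10,1--11-,100-1-
  39 | 1--11-,10-1-1,100-1-
  40 | -01--0,101-0-
  41 | 101-0-  (sole → essential)
  42 | --1-10,-0--10,-01--0
  44 | -01--0,1-11-0,101-0-,1011--
  46 | --1-10,-0--10,-01--0,1--11-,1-11-0,1011--
  47 | 1--11-,10-1-1,1011--
  54 | 1--11-  (sole → essential)
  55 | 1--11-  (sole → essential)
  58 | --1-10,-11-1-
  59 | -11-1-  (sole → essential)
  60 | 1-11-0  (sole → essential)
  62 | --1-10,-11-1-,1--11-,1-11-0
  63 | -11-1-,1--11-
Essential prime implicants: -11-1-, 0--011, 0-0101, 0110--, 1--11-, 1-11-0, 101-0-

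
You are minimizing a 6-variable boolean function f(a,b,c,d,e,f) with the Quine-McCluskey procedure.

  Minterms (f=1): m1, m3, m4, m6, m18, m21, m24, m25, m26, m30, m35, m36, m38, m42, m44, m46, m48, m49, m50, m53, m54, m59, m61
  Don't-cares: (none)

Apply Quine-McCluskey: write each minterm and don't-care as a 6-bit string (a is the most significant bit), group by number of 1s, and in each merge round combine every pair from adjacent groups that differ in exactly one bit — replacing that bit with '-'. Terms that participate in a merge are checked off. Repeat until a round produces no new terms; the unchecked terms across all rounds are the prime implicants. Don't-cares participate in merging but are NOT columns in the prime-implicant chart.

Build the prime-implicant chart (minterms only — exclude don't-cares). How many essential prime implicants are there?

size-2^0 implicants → 000001(✓)  000011(✓)  000100(✓)  000110(✓)  010010(✓)  010101(✓)  011000(✓)  011001(✓)  011010(✓)  011110(✓)  100011(✓)  100100(✓)  100110(✓)  101010(✓)  101100(✓)  101110(✓)  110000(✓)  110001(✓)  110010(✓)  110101(✓)  110110(✓)  111011  111101(✓)
size-2^1 implicants → -00011  -00100(✓)  -00110(✓)  -10010  -10101  0000-1  0001-0(✓)  01-010  011-10  0110-0  01100-  1-0110  10-100(✓)  10-110(✓)  1001-0(✓)  101-10  1011-0(✓)  11-101  110-01  110-10  1100-0  11000-
size-2^2 implicants → -001-0  10-1-0
Unchecked terms (primes): -00011, -001-0, -10010, -10101, 0000-1, 01-010, 011-10, 0110-0, 01100-, 1-0110, 10-1-0, 101-10, 11-101, 110-01, 110-10, 1100-0, 11000-, 111011
Minterm coverage:
  m1 ⊆ 0000-1 [E]
  m3 ⊆ -00011,0000-1
  m4 ⊆ -001-0 [E]
  m6 ⊆ -001-0 [E]
  m18 ⊆ -10010,01-010
  m21 ⊆ -10101 [E]
  m24 ⊆ 0110-0,01100-
  m25 ⊆ 01100- [E]
  m26 ⊆ 01-010,011-10,0110-0
  m30 ⊆ 011-10 [E]
  m35 ⊆ -00011 [E]
  m36 ⊆ -001-0,10-1-0
  m38 ⊆ -001-0,1-0110,10-1-0
  m42 ⊆ 101-10 [E]
  m44 ⊆ 10-1-0 [E]
  m46 ⊆ 10-1-0,101-10
  m48 ⊆ 1100-0,11000-
  m49 ⊆ 110-01,11000-
  m50 ⊆ -10010,110-10,1100-0
  m53 ⊆ -10101,11-101,110-01
  m54 ⊆ 1-0110,110-10
  m59 ⊆ 111011 [E]
  m61 ⊆ 11-101 [E]
E = {-00011, -001-0, -10101, 0000-1, 011-10, 01100-, 10-1-0, 101-10, 11-101, 111011}

10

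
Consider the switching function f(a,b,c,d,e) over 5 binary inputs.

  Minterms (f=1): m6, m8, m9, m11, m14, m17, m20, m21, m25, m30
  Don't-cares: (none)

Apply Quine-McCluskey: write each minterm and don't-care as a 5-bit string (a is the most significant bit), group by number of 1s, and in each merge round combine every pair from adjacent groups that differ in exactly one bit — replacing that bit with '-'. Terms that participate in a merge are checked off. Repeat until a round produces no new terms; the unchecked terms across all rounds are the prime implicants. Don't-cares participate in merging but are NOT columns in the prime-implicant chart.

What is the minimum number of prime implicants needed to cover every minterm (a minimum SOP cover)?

6

size-2^0 implicants → 00110(✓)  01000(✓)  01001(✓)  01011(✓)  01110(✓)  10001(✓)  10100(✓)  10101(✓)  11001(✓)  11110(✓)
size-2^1 implicants → -1001  -1110  0-110  010-1  0100-  1-001  10-01  1010-
Unchecked terms (primes): -1001, -1110, 0-110, 010-1, 0100-, 1-001, 10-01, 1010-
Minterm coverage:
  m6 ⊆ 0-110 [E]
  m8 ⊆ 0100- [E]
  m9 ⊆ -1001,010-1,0100-
  m11 ⊆ 010-1 [E]
  m14 ⊆ -1110,0-110
  m17 ⊆ 1-001,10-01
  m20 ⊆ 1010- [E]
  m21 ⊆ 10-01,1010-
  m25 ⊆ -1001,1-001
  m30 ⊆ -1110 [E]
E = {-1110, 0-110, 010-1, 0100-, 1010-}
Petrick residual → 1-001
Cover = bcde' + a'cde' + a'bc'e + a'bc'd' + ac'd'e + ab'cd'  |cover|=6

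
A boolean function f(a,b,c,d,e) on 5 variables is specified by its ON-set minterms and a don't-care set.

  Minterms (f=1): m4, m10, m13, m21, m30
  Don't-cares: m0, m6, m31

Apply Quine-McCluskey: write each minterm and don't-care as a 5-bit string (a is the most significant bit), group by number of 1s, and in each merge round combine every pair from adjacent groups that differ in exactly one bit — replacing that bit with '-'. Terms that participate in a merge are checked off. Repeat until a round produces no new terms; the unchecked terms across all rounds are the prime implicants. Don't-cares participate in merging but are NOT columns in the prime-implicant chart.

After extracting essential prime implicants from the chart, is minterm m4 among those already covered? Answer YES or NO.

NO

size-2^0 implicants → 00000(✓)  00100(✓)  00110(✓)  01010  01101  10101  11110(✓)  11111(✓)
size-2^1 implicants → 00-00  001-0  1111-
Unchecked terms (primes): 00-00, 001-0, 01010, 01101, 10101, 1111-
Minterm coverage:
  m4 ⊆ 00-00,001-0
  m10 ⊆ 01010 [E]
  m13 ⊆ 01101 [E]
  m21 ⊆ 10101 [E]
  m30 ⊆ 1111- [E]
E = {01010, 01101, 10101, 1111-}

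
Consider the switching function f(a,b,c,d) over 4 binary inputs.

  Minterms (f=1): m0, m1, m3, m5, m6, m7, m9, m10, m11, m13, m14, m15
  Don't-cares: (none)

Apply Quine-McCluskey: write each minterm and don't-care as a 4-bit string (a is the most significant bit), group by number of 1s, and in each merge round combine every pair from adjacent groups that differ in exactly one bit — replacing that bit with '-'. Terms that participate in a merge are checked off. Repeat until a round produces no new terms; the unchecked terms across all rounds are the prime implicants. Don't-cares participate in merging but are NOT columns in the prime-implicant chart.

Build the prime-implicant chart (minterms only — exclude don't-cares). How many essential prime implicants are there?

4

size-2^0 implicants → 0000(✓)  0001(✓)  0011(✓)  0101(✓)  0110(✓)  0111(✓)  1001(✓)  1010(✓)  1011(✓)  1101(✓)  1110(✓)  1111(✓)
size-2^1 implicants → -001(✓)  -011(✓)  -101(✓)  -110(✓)  -111(✓)  0-01(✓)  0-11(✓)  00-1(✓)  000-  01-1(✓)  011-(✓)  1-01(✓)  1-10(✓)  1-11(✓)  10-1(✓)  101-(✓)  11-1(✓)  111-(✓)
size-2^2 implicants → --01(✓)  --11(✓)  -0-1(✓)  -1-1(✓)  -11-  0--1(✓)  1--1(✓)  1-1-
size-2^3 implicants → ---1
Unchecked terms (primes): ---1, -11-, 000-, 1-1-
Minterm coverage:
  m0 ⊆ 000- [E]
  m1 ⊆ ---1,000-
  m3 ⊆ ---1 [E]
  m5 ⊆ ---1 [E]
  m6 ⊆ -11- [E]
  m7 ⊆ ---1,-11-
  m9 ⊆ ---1 [E]
  m10 ⊆ 1-1- [E]
  m11 ⊆ ---1,1-1-
  m13 ⊆ ---1 [E]
  m14 ⊆ -11-,1-1-
  m15 ⊆ ---1,-11-,1-1-
E = {---1, -11-, 000-, 1-1-}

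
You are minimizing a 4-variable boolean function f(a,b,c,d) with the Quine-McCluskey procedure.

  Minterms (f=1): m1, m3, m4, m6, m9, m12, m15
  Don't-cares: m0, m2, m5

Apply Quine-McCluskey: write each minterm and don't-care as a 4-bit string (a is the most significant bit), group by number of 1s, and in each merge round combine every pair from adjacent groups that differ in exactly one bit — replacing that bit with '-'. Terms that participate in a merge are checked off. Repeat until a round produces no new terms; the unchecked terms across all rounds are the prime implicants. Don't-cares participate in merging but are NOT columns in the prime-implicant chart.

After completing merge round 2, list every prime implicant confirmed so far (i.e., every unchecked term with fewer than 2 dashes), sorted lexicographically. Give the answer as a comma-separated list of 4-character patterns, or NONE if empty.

-001, -100, 1111

size-2^0 implicants → 0000(✓)  0001(✓)  0010(✓)  0011(✓)  0100(✓)  0101(✓)  0110(✓)  1001(✓)  1100(✓)  1111
size-2^1 implicants → -001  -100  0-00(✓)  0-01(✓)  0-10(✓)  00-0(✓)  00-1(✓)  000-(✓)  001-(✓)  01-0(✓)  010-(✓)
size-2^2 implicants → 0--0  0-0-  00--
Unchecked terms (primes): -001, -100, 0--0, 0-0-, 00--, 1111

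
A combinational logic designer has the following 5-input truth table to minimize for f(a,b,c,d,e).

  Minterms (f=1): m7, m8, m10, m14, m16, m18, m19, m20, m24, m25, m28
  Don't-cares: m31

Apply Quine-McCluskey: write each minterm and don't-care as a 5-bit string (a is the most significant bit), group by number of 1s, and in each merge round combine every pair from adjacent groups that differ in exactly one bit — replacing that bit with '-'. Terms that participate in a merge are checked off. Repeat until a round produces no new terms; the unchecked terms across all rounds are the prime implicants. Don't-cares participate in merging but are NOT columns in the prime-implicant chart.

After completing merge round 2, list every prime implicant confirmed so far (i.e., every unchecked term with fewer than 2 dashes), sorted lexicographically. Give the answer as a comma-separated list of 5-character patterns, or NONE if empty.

Round 0: 00111 01000✓ 01010✓ 01110✓ 10000✓ 10010✓ 10011✓ 10100✓ 11000✓ 11001✓ 11100✓ 11111
Round 1: -1000 01-10 010-0 1-000✓ 1-100✓ 10-00✓ 100-0 1001- 11-00✓ 1100-
Round 2: 1--00
PIs = {-1000, 00111, 01-10, 010-0, 1--00, 100-0, 1001-, 1100-, 11111}

-1000, 00111, 01-10, 010-0, 100-0, 1001-, 1100-, 11111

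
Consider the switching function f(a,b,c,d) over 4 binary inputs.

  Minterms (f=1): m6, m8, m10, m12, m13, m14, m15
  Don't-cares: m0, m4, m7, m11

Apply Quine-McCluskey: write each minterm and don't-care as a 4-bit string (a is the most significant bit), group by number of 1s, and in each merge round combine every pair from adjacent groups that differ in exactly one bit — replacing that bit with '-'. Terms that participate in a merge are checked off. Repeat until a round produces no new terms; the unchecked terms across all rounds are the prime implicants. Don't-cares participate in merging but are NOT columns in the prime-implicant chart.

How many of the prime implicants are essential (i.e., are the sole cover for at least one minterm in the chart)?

[col 0] 0000*, 0100*, 0110*, 0111*, 1000*, 1010*, 1011*, 1100*, 1101*, 1110*, 1111*
[col 1] -000*, -100*, -110*, -111*, 0-00*, 01-0*, 011-*, 1-00*, 1-10*, 1-11*, 10-0*, 101-*, 11-0*, 11-1*, 110-*, 111-*
[col 2] --00, -1-0, -11-, 1--0, 1-1-, 11--
Prime implicants: --00, -1-0, -11-, 1--0, 1-1-, 11--
PI chart (minterm → PIs covering it):
  6 | -1-0,-11-
  8 | --00,1--0
  10 | 1--0,1-1-
  12 | --00,-1-0,1--0,11--
  13 | 11--  (sole → essential)
  14 | -1-0,-11-,1--0,1-1-,11--
  15 | -11-,1-1-,11--
Essential prime implicants: 11--

1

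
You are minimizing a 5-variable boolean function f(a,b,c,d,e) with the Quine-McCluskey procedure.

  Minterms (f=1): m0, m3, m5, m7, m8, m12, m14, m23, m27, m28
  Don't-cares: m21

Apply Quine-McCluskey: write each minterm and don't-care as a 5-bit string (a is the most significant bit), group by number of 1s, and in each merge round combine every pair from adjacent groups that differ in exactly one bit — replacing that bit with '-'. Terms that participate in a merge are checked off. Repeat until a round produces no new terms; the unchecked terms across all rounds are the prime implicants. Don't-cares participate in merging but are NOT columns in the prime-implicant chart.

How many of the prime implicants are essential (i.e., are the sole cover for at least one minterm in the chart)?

size-2^0 implicants → 00000(✓)  00011(✓)  00101(✓)  00111(✓)  01000(✓)  01100(✓)  01110(✓)  10101(✓)  10111(✓)  11011  11100(✓)
size-2^1 implicants → -0101(✓)  -0111(✓)  -1100  0-000  00-11  001-1(✓)  01-00  011-0  101-1(✓)
size-2^2 implicants → -01-1
Unchecked terms (primes): -01-1, -1100, 0-000, 00-11, 01-00, 011-0, 11011
Minterm coverage:
  m0 ⊆ 0-000 [E]
  m3 ⊆ 00-11 [E]
  m5 ⊆ -01-1 [E]
  m7 ⊆ -01-1,00-11
  m8 ⊆ 0-000,01-00
  m12 ⊆ -1100,01-00,011-0
  m14 ⊆ 011-0 [E]
  m23 ⊆ -01-1 [E]
  m27 ⊆ 11011 [E]
  m28 ⊆ -1100 [E]
E = {-01-1, -1100, 0-000, 00-11, 011-0, 11011}

6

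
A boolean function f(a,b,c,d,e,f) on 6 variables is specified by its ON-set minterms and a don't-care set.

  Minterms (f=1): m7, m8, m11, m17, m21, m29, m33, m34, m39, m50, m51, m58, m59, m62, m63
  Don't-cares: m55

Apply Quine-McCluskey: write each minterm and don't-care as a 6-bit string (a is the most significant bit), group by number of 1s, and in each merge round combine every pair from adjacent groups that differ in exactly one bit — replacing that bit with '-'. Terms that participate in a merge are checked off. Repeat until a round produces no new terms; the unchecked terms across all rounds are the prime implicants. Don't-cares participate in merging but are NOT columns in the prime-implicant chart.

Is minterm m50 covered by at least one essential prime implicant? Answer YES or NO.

YES

size-2^0 implicants → 000111(✓)  001000  001011  010001(✓)  010101(✓)  011101(✓)  100001  100010(✓)  100111(✓)  110010(✓)  110011(✓)  110111(✓)  111010(✓)  111011(✓)  111110(✓)  111111(✓)
size-2^1 implicants → -00111  01-101  010-01  1-0010  1-0111  11-010(✓)  11-011(✓)  11-111(✓)  110-11(✓)  11001-(✓)  111-10(✓)  111-11(✓)  11101-(✓)  11111-(✓)
size-2^2 implicants → 11--11  11-01-  111-1-
Unchecked terms (primes): -00111, 001000, 001011, 01-101, 010-01, 1-0010, 1-0111, 100001, 11--11, 11-01-, 111-1-
Minterm coverage:
  m7 ⊆ -00111 [E]
  m8 ⊆ 001000 [E]
  m11 ⊆ 001011 [E]
  m17 ⊆ 010-01 [E]
  m21 ⊆ 01-101,010-01
  m29 ⊆ 01-101 [E]
  m33 ⊆ 100001 [E]
  m34 ⊆ 1-0010 [E]
  m39 ⊆ -00111,1-0111
  m50 ⊆ 1-0010,11-01-
  m51 ⊆ 11--11,11-01-
  m58 ⊆ 11-01-,111-1-
  m59 ⊆ 11--11,11-01-,111-1-
  m62 ⊆ 111-1- [E]
  m63 ⊆ 11--11,111-1-
E = {-00111, 001000, 001011, 01-101, 010-01, 1-0010, 100001, 111-1-}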